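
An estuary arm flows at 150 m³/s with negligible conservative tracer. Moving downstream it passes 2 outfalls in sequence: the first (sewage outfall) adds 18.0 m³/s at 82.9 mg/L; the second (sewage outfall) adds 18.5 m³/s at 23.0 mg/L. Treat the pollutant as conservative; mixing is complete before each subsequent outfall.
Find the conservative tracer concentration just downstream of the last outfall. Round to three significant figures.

Outfall 1: combined Q = 168.0 m³/s; C = (150.0·0 + 18.00·82.90)/168.0 = 8.882 mg/L.
Outfall 2: combined Q = 186.5 m³/s; C = (168.0·8.882 + 18.50·23.00)/186.5 = 10.28 mg/L.

10.3 mg/L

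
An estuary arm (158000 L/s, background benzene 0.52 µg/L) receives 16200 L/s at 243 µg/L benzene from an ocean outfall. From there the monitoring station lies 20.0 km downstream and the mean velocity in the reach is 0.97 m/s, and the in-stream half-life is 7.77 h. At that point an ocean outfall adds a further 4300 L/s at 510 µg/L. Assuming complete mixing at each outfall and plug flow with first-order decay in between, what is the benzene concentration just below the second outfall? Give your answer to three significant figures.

25.8 µg/L

Mixed concentration C = ΣQC/ΣQ = (158000·0.5200 + 16200·243.0) / 174200 = 4019000/174200 = 23.07 µg/L; combined flow 174200 L/s.
Travel time t = 20.0·1000 / 0.97 = 20620 s = 5.727 h.
Half-life 7.77 h → k = ln 2 / 7.77 = 0.08921 h⁻¹ = 2.141 d⁻¹.
After decay, C = 23.07 × e^(−kt) = 23.07 × 0.5999 = 13.84 µg/L.
Second outfall: C = (174200·13.84 + 4300·510.0)/178500 = 25.79 µg/L.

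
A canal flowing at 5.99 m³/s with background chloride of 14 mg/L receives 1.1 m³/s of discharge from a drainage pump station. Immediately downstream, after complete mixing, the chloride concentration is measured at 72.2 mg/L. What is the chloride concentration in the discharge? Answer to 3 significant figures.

Mass balance: 5.990·14.00 + 1.100·Cₑ = 7.090·72.20
→ Cₑ = (7.090·72.20 − 5.990·14.00) / 1.100 = 389.1 mg/L.

389 mg/L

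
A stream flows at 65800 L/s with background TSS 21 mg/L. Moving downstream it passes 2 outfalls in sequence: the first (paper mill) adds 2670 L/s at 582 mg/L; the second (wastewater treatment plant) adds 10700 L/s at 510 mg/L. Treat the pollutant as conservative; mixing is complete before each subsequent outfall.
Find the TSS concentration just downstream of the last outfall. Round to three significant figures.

106 mg/L

Outfall 1: combined Q = 68470 L/s; C = (65800·21.00 + 2670·582.0)/68470 = 42.88 mg/L.
Outfall 2: combined Q = 79170 L/s; C = (68470·42.88 + 10700·510.0)/79170 = 106.0 mg/L.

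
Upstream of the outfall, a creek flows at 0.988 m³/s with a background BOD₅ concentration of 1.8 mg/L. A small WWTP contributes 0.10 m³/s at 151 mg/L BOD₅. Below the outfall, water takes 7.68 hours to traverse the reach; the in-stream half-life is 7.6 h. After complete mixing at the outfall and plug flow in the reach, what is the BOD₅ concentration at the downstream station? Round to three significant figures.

7.70 mg/L

Mass balance: C = (0.9880·1.800 + 0.1000·151.0) / 1.088 = 16.88/1.088 = 15.51 mg/L.
Half-life 7.6 h → k = ln 2 / 7.6 = 0.09120 h⁻¹ = 2.189 d⁻¹.
First-order decay: C = 15.51·exp(−k·t) = 15.51·0.4964 = 7.700 mg/L.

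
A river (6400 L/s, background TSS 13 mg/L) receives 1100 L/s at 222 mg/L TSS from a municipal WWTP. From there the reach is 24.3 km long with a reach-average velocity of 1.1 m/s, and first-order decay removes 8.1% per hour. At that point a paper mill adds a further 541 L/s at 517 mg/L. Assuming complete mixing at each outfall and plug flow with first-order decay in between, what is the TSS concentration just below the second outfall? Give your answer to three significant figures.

59.0 mg/L

Conservation of mass: C = (6400·13.00 + 1100·222.0) / 7500 = 327400/7500 = 43.65 mg/L; combined flow 7500 L/s.
Travel time t = 24.3·1000 / 1.1 = 22090 s = 6.136 h.
8.1%/h lost → k = −ln(1 − 0.081) = 0.08447 h⁻¹.
Decay over the reach: 43.65·exp(−kt) = 43.65·0.5955 = 26.00 mg/L.
Second outfall: C = (7500·26.00 + 541.0·517.0)/8041 = 59.03 mg/L.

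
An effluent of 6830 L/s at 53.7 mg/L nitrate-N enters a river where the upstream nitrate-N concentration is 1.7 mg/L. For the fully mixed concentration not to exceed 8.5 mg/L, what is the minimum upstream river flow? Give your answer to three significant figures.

45400 L/s

Set C_mix = 8.5: (Q·1.700 + 6830·53.70) / (Q + 6830) = 8.5
→ Q = 6830·(53.70 − 8.5)/(8.5 − 1.700) = 45400 L/s.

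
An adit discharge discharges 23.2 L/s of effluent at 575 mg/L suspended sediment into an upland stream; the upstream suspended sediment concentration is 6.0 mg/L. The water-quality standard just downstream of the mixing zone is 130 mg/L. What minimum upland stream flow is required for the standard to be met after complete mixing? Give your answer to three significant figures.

Set C_mix = 130: (Q·6.000 + 23.20·575.0) / (Q + 23.20) = 130
→ Q = 23.20·(575.0 − 130)/(130 − 6.000) = 83.26 L/s.

83.3 L/s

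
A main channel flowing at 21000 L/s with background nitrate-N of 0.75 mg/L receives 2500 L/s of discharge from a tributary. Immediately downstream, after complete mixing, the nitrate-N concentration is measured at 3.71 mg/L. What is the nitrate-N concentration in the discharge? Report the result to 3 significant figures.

28.6 mg/L

Mass balance: 21000·0.7500 + 2500·Cₑ = 23500·3.710
→ Cₑ = (23500·3.710 − 21000·0.7500) / 2500 = 28.57 mg/L.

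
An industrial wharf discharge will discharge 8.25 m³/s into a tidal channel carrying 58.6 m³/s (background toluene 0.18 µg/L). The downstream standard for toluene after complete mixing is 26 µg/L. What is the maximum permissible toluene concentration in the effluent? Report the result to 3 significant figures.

209 µg/L

At the limit, (Qr·Cr + Qe·Cₑ)/(Qr + Qe) = 26:
Cₑ = (66.85·26 − 58.60·0.1800) / 8.250 = 209.4 µg/L.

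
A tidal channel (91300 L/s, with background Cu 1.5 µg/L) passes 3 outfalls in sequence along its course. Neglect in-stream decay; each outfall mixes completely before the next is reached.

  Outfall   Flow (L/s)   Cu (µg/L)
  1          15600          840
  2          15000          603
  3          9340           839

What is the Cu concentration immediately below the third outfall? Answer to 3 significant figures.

After outfall 1: Q = 91300 + 15600 = 106900 L/s; C = (91300·1.500 + 15600·840.0)/106900 = 123.9 µg/L.
After outfall 2: Q = 106900 + 15000 = 121900 L/s; C = (106900·123.9 + 15000·603.0)/121900 = 182.8 µg/L.
After outfall 3: Q = 121900 + 9340 = 131200 L/s; C = (121900·182.8 + 9340·839.0)/131200 = 229.5 µg/L.

230 µg/L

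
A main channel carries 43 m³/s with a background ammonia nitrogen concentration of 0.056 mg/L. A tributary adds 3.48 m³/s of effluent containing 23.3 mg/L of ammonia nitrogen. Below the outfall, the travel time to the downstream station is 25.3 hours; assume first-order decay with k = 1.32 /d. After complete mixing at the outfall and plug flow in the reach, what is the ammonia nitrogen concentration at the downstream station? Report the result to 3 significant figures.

Mixed concentration C = ΣQC/ΣQ = (43.00·0.05600 + 3.480·23.30) / 46.48 = 83.49/46.48 = 1.796 mg/L.
First-order decay: C = 1.796·exp(−k·t) = 1.796·0.2487 = 0.4467 mg/L.

0.447 mg/L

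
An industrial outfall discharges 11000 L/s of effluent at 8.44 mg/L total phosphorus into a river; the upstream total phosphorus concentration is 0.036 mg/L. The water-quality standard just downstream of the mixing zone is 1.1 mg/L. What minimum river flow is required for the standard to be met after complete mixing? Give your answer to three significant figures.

75900 L/s

Set C_mix = 1.1: (Q·0.03600 + 11000·8.440) / (Q + 11000) = 1.1
→ Q = 11000·(8.440 − 1.1)/(1.1 − 0.03600) = 75880 L/s.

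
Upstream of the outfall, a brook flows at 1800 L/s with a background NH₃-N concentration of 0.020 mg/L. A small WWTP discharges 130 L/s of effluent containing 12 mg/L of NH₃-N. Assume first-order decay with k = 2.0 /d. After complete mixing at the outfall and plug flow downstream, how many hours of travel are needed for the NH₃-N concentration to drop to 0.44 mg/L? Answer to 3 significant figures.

7.57 h

After mixing, C = (1800·0.02000 + 130.0·12.00) / 1930 = 1596/1930 = 0.8269 mg/L.
0.8269·exp(−k·t) = 0.44 → t = ln(0.8269/0.44)/k = 27260 s = 7.572 h.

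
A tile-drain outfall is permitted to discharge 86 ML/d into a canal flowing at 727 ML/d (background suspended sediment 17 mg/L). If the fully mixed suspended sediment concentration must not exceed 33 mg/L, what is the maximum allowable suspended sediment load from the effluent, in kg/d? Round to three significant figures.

Mass balance at the limit: 727.0·17.00 + 86.00·Cₑ = 813.0·33 → Cₑ = 168.3 mg/L.
86.00 ML/d = 0.9954 m³/s. Load = 0.9954 m³/s × 168.3 g/m³ × 86 400 s/d = 14470 kg/d.

14500 kg/d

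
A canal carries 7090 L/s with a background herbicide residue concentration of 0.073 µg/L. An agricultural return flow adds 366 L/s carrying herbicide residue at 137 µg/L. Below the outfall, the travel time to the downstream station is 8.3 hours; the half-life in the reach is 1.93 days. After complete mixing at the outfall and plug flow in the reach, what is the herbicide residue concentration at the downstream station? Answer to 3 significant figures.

Mixed concentration C = ΣQC/ΣQ = (7090·0.07300 + 366.0·137.0) / 7456 = 50660/7456 = 6.794 µg/L.
Half-life 1.93 d → k = ln 2 / 1.93 = 0.3591 d⁻¹.
Applying C = C₀e^(−kt): 6.794 × 0.8832 = 6.001 µg/L.

6.00 µg/L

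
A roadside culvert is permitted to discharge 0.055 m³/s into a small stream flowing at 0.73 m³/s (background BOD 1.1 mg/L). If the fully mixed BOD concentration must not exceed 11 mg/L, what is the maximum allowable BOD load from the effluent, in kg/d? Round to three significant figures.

Mass balance at the limit: 0.7300·1.100 + 0.05500·Cₑ = 0.7850·11 → Cₑ = 142.4 mg/L.
Load = 0.05500 m³/s × 142.4 g/m³ × 86 400 s/d = 676.7 kg/d.

677 kg/d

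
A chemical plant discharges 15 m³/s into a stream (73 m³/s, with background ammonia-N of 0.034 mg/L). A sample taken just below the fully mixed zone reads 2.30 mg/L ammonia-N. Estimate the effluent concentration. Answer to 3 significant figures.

Mass balance: 73.00·0.03400 + 15.00·Cₑ = 88.00·2.300
→ Cₑ = (88.00·2.300 − 73.00·0.03400) / 15.00 = 13.33 mg/L.

13.3 mg/L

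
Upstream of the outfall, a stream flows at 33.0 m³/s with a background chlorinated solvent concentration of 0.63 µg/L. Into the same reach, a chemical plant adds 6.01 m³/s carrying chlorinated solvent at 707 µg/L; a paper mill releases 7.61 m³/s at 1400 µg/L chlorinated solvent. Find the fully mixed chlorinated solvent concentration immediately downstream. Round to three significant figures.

After mixing, C = (33.00·0.6300 + 6.010·707.0 + 7.610·1400) / 46.62 = 14920/46.62 = 320.1 µg/L.

320 µg/L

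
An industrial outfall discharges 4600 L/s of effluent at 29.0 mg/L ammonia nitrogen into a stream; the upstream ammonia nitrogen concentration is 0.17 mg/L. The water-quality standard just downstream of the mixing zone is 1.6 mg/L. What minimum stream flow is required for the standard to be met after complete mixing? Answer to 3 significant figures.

Set C_mix = 1.6: (Q·0.1700 + 4600·29.00) / (Q + 4600) = 1.6
→ Q = 4600·(29.00 − 1.6)/(1.6 − 0.1700) = 88140 L/s.

88100 L/s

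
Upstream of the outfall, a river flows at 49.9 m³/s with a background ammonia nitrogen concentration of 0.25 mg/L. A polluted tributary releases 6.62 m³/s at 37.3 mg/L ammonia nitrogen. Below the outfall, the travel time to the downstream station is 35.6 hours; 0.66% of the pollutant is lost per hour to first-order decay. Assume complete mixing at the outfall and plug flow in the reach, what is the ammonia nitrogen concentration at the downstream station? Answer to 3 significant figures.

3.63 mg/L

Mixed concentration C = ΣQC/ΣQ = (49.90·0.2500 + 6.620·37.30) / 56.52 = 259.4/56.52 = 4.590 mg/L.
0.66%/h lost → k = −ln(1 − 0.0066) = 0.006622 h⁻¹.
Decay over the reach: 4.590·exp(−kt) = 4.590·0.7900 = 3.626 mg/L.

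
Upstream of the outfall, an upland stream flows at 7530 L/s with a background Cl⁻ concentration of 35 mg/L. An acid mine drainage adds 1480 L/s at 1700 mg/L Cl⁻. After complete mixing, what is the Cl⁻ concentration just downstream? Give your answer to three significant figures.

308 mg/L

Mass balance: C = (7530·35.00 + 1480·1700) / 9010 = 2780000/9010 = 308.5 mg/L.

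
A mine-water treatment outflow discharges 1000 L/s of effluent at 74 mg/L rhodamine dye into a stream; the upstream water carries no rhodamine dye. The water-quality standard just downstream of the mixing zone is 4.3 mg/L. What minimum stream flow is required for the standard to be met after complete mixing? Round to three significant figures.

Set C_mix = 4.3: (Q·0 + 1000·74.00) / (Q + 1000) = 4.3
→ Q = 1000·(74.00 − 4.3)/(4.3 − 0) = 16210 L/s.

16200 L/s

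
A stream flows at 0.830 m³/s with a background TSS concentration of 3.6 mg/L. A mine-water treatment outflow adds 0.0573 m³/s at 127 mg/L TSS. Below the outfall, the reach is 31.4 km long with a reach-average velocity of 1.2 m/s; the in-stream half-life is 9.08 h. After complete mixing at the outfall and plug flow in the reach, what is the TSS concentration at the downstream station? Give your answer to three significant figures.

6.64 mg/L

After mixing, C = (0.8300·3.600 + 0.05730·127.0) / 0.8873 = 10.27/0.8873 = 11.57 mg/L.
Travel time t = 31.4·1000 / 1.2 = 26170 s = 7.269 h.
Half-life 9.08 h → k = ln 2 / 9.08 = 0.07634 h⁻¹ = 1.832 d⁻¹.
First-order decay: C = 11.57·exp(−k·t) = 11.57·0.5742 = 6.642 mg/L.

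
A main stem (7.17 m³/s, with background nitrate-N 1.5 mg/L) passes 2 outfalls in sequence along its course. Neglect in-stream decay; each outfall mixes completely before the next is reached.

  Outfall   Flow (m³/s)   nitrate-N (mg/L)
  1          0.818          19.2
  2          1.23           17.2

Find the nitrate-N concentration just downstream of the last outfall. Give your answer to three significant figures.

5.17 mg/L

Below outfall 1: Q → 7.988 m³/s, C = (7.170·1.500 + 0.8180·19.20)/7.988 = 3.313 mg/L.
Below outfall 2: Q → 9.218 m³/s, C = (7.988·3.313 + 1.230·17.20)/9.218 = 5.166 mg/L.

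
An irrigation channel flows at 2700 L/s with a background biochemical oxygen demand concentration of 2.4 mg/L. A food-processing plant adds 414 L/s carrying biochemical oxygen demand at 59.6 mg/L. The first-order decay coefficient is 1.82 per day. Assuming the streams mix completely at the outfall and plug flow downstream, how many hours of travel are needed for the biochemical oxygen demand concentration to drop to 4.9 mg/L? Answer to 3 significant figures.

9.41 h

Flow-weighted average: C = (2700·2.400 + 414.0·59.60) / 3114 = 31150/3114 = 10.00 mg/L.
10.00·exp(−k·t) = 4.9 → t = ln(10.00/4.9)/k = 33890 s = 9.413 h.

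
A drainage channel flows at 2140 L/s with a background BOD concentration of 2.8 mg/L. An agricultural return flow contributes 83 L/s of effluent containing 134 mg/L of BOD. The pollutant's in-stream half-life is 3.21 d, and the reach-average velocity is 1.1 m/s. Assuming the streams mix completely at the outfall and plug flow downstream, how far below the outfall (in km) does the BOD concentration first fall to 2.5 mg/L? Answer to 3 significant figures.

495 km

Mixed concentration C = ΣQC/ΣQ = (2140·2.800 + 83.00·134.0) / 2223 = 17110/2223 = 7.699 mg/L.
Half-life 3.21 d → k = ln 2 / 3.21 = 0.2159 d⁻¹.
Set 7.699·exp(−k·t) = 2.5 → t = ln(7.699/2.5)/k = 450000 s = 125.0 h.
Distance = v·t = 1.1·450000 = 495000 m = 495.0 km.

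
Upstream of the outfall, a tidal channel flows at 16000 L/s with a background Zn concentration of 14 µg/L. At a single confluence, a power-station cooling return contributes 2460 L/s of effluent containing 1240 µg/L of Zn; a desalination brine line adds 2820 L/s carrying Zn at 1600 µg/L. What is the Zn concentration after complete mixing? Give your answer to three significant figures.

Mixed concentration C = ΣQC/ΣQ = (16000·14.00 + 2460·1240 + 2820·1600) / 21280 = 7786000/21280 = 365.9 µg/L.

366 µg/L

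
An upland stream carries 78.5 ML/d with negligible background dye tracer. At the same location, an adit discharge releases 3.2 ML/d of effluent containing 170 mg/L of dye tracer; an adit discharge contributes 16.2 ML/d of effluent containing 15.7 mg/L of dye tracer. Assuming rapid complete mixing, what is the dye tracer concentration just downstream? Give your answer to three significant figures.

Mass balance: C = (78.50·0 + 3.200·170.0 + 16.20·15.70) / 97.90 = 798.3/97.90 = 8.155 mg/L.

8.15 mg/L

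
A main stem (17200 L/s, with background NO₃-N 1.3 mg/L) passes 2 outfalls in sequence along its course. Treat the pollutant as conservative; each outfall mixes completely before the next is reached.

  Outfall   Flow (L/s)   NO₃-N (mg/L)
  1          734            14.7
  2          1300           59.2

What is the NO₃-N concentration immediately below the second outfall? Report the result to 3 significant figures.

5.72 mg/L

After outfall 1: Q = 17200 + 734.0 = 17930 L/s; C = (17200·1.300 + 734.0·14.70)/17930 = 1.848 mg/L.
After outfall 2: Q = 17930 + 1300 = 19230 L/s; C = (17930·1.848 + 1300·59.20)/19230 = 5.725 mg/L.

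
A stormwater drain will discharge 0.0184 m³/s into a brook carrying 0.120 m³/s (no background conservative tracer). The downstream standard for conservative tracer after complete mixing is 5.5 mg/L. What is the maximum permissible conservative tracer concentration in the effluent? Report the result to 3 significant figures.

At the limit, (Qr·Cr + Qe·Cₑ)/(Qr + Qe) = 5.5:
Cₑ = (0.1384·5.5 − 0.1200·0) / 0.01840 = 41.37 mg/L.

41.4 mg/L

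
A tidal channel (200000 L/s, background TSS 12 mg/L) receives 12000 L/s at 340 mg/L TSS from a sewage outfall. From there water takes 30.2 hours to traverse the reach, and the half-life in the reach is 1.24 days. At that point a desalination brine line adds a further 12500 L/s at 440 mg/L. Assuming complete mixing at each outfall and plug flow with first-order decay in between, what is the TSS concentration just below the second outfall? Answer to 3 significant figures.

After mixing, C = (200000·12.00 + 12000·340.0) / 212000 = 6480000/212000 = 30.57 mg/L; combined flow 212000 L/s.
Half-life 1.24 d → k = ln 2 / 1.24 = 0.5590 d⁻¹.
After decay, C = 30.57 × e^(−kt) = 30.57 × 0.4949 = 15.13 mg/L.
Second outfall: C = (212000·15.13 + 12500·440.0)/224500 = 38.78 mg/L.

38.8 mg/L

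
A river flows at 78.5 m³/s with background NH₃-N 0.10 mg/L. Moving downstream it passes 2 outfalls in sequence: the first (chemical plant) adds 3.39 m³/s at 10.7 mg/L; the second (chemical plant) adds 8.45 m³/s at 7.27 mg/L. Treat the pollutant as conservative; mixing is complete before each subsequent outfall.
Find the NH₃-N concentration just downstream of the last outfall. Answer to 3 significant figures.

1.17 mg/L

Below outfall 1: Q → 81.89 m³/s, C = (78.50·0.1000 + 3.390·10.70)/81.89 = 0.5388 mg/L.
Below outfall 2: Q → 90.34 m³/s, C = (81.89·0.5388 + 8.450·7.270)/90.34 = 1.168 mg/L.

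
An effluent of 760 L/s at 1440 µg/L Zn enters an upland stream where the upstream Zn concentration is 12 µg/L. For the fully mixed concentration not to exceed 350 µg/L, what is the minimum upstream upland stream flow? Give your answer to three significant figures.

2450 L/s

Set C_mix = 350: (Q·12.00 + 760.0·1440) / (Q + 760.0) = 350
→ Q = 760.0·(1440 − 350)/(350 − 12.00) = 2451 L/s.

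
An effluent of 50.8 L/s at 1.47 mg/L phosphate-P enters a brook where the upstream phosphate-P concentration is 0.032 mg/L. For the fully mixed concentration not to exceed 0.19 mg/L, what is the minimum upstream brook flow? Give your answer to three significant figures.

412 L/s

Set C_mix = 0.19: (Q·0.03200 + 50.80·1.470) / (Q + 50.80) = 0.19
→ Q = 50.80·(1.470 − 0.19)/(0.19 − 0.03200) = 411.5 L/s.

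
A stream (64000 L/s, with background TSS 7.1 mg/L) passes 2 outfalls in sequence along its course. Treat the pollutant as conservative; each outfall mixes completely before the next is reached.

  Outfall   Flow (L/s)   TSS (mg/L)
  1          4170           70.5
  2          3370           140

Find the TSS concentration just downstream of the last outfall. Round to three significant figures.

Outfall 1: combined Q = 68170 L/s; C = (64000·7.100 + 4170·70.50)/68170 = 10.98 mg/L.
Outfall 2: combined Q = 71540 L/s; C = (68170·10.98 + 3370·140.0)/71540 = 17.06 mg/L.

17.1 mg/L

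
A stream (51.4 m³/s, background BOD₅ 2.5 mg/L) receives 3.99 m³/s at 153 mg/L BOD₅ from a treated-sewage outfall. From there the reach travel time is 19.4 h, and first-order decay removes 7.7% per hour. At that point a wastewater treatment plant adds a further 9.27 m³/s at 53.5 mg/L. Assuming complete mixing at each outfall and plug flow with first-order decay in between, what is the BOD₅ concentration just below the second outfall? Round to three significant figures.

Conservation of mass: C = (51.40·2.500 + 3.990·153.0) / 55.39 = 739.0/55.39 = 13.34 mg/L; combined flow 55.39 m³/s.
7.7%/h lost → k = −ln(1 − 0.077) = 0.08013 h⁻¹.
Decay over the reach: 13.34·exp(−kt) = 13.34·0.2113 = 2.819 mg/L.
At the second outfall, C = (55.39·2.819 + 9.270·53.50) / (55.39 + 9.270) = 10.08 mg/L.

10.1 mg/L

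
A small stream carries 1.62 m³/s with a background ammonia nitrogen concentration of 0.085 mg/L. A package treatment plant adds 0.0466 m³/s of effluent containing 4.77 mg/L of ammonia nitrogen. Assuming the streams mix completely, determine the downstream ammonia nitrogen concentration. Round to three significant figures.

Conservation of mass: C = (1.620·0.08500 + 0.04660·4.770) / 1.667 = 0.3600/1.667 = 0.2160 mg/L.

0.216 mg/L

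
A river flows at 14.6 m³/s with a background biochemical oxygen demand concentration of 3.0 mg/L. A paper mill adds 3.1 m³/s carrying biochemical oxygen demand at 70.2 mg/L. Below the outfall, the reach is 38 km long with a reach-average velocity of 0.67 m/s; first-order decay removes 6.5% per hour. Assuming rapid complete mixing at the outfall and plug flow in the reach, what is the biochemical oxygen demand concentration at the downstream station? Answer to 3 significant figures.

Mass balance: C = (14.60·3.000 + 3.100·70.20) / 17.70 = 261.4/17.70 = 14.77 mg/L.
Travel time t = 38·1000 / 0.67 = 56720 s = 15.75 h.
6.5%/h lost → k = −ln(1 − 0.065) = 0.06721 h⁻¹.
Decay over the reach: 14.77·exp(−kt) = 14.77·0.3469 = 5.123 mg/L.

5.12 mg/L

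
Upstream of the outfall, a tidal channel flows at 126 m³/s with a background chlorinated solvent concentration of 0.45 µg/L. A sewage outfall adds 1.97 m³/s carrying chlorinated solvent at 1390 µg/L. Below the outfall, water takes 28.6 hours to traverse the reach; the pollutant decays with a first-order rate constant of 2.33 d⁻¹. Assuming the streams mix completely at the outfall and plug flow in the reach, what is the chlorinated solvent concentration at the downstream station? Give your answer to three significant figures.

1.36 µg/L

Mass balance: C = (126.0·0.4500 + 1.970·1390) / 128.0 = 2795/128.0 = 21.84 µg/L.
After decay, C = 21.84 × e^(−kt) = 21.84 × 0.06225 = 1.360 µg/L.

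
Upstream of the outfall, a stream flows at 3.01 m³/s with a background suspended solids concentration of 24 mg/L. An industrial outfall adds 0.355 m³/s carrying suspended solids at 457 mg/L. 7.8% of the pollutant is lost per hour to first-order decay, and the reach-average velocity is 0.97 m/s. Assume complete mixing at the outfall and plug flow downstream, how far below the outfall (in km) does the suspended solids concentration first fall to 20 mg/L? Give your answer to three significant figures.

Flow-weighted average: C = (3.010·24.00 + 0.3550·457.0) / 3.365 = 234.5/3.365 = 69.68 mg/L.
7.8%/h lost → k = −ln(1 − 0.078) = 0.08121 h⁻¹.
Set 69.68·exp(−k·t) = 20 → t = ln(69.68/20)/k = 55330 s = 15.37 h.
Distance = v·t = 0.97·55330 = 53670 m = 53.67 km.

53.7 km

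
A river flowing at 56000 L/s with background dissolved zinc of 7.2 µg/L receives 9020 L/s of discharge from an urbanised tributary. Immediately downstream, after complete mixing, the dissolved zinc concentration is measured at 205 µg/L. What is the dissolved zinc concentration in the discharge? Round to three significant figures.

Mass balance: 56000·7.200 + 9020·Cₑ = 65020·205.0
→ Cₑ = (65020·205.0 − 56000·7.200) / 9020 = 1433 µg/L.

1430 µg/L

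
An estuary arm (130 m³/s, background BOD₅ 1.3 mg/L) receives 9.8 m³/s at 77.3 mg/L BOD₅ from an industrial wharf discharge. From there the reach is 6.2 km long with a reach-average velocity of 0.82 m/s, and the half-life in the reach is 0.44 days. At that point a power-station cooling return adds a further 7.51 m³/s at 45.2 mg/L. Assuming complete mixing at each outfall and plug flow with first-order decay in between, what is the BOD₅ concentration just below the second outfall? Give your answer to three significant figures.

Flow-weighted average: C = (130.0·1.300 + 9.800·77.30) / 139.8 = 926.5/139.8 = 6.628 mg/L; combined flow 139.8 m³/s.
Travel time t = 6.2·1000 / 0.82 = 7561 s = 2.100 h.
Half-life 0.44 d → k = ln 2 / 0.44 = 1.575 d⁻¹.
Applying C = C₀e^(−kt): 6.628 × 0.8712 = 5.774 mg/L.
At the second outfall, C = (139.8·5.774 + 7.510·45.20) / (139.8 + 7.510) = 7.784 mg/L.

7.78 mg/L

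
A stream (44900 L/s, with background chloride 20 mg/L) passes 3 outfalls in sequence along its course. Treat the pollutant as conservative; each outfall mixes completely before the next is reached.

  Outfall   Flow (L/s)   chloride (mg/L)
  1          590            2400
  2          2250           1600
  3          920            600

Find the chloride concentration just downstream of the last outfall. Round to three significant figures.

133 mg/L

After outfall 1: Q = 44900 + 590.0 = 45490 L/s; C = (44900·20.00 + 590.0·2400)/45490 = 50.87 mg/L.
After outfall 2: Q = 45490 + 2250 = 47740 L/s; C = (45490·50.87 + 2250·1600)/47740 = 123.9 mg/L.
After outfall 3: Q = 47740 + 920.0 = 48660 L/s; C = (47740·123.9 + 920.0·600.0)/48660 = 132.9 mg/L.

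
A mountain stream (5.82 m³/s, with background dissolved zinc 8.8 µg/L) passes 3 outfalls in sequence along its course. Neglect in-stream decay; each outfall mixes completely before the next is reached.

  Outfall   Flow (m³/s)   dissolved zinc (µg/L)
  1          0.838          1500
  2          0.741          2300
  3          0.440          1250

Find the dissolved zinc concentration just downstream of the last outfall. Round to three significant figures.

Outfall 1: combined Q = 6.658 m³/s; C = (5.820·8.800 + 0.8380·1500)/6.658 = 196.5 µg/L.
Outfall 2: combined Q = 7.399 m³/s; C = (6.658·196.5 + 0.7410·2300)/7.399 = 407.2 µg/L.
Outfall 3: combined Q = 7.839 m³/s; C = (7.399·407.2 + 0.4400·1250)/7.839 = 454.5 µg/L.

454 µg/L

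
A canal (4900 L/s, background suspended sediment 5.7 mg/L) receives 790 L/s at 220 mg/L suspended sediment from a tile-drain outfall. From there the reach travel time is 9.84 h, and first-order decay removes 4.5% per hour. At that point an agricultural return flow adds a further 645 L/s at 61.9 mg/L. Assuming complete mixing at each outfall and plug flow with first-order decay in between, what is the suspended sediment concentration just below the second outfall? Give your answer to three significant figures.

26.5 mg/L

Conservation of mass: C = (4900·5.700 + 790.0·220.0) / 5690 = 201700/5690 = 35.45 mg/L; combined flow 5690 L/s.
4.5%/h lost → k = −ln(1 − 0.045) = 0.04604 h⁻¹.
After decay, C = 35.45 × e^(−kt) = 35.45 × 0.6357 = 22.54 mg/L.
Second outfall: C = (5690·22.54 + 645.0·61.90)/6335 = 26.54 mg/L.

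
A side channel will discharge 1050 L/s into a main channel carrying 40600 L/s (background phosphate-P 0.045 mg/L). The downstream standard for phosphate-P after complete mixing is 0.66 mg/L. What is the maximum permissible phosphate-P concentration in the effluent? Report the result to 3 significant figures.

At the limit, (Qr·Cr + Qe·Cₑ)/(Qr + Qe) = 0.66:
Cₑ = (41650·0.66 − 40600·0.04500) / 1050 = 24.44 mg/L.

24.4 mg/L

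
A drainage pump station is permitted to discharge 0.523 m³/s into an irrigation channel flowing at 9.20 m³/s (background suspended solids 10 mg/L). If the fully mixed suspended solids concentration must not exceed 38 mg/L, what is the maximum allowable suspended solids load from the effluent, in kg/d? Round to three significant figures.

Mass balance at the limit: 9.200·10.00 + 0.5230·Cₑ = 9.723·38 → Cₑ = 530.5 mg/L.
Load = 0.5230 m³/s × 530.5 g/m³ × 86 400 s/d = 23970 kg/d.

24000 kg/d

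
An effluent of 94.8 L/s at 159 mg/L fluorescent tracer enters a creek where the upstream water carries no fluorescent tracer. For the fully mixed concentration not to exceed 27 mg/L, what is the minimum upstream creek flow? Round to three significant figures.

463 L/s

Set C_mix = 27: (Q·0 + 94.80·159.0) / (Q + 94.80) = 27
→ Q = 94.80·(159.0 − 27)/(27 − 0) = 463.5 L/s.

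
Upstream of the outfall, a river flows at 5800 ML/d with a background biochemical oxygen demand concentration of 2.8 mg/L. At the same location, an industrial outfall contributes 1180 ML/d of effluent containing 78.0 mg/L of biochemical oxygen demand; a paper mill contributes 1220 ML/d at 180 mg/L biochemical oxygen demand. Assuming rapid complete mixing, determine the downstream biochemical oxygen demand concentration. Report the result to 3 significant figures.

Mixed concentration C = ΣQC/ΣQ = (5800·2.800 + 1180·78.00 + 1220·180.0) / 8200 = 327900/8200 = 39.99 mg/L.

40.0 mg/L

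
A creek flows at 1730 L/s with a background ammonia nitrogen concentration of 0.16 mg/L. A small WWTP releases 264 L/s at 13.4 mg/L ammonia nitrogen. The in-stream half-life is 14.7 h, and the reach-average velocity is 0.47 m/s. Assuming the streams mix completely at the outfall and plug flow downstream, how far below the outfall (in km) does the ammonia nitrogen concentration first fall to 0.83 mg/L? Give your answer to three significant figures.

30.0 km

Mass balance: C = (1730·0.1600 + 264.0·13.40) / 1994 = 3814/1994 = 1.913 mg/L.
Half-life 14.7 h → k = ln 2 / 14.7 = 0.04715 h⁻¹ = 1.132 d⁻¹.
Set 1.913·exp(−k·t) = 0.83 → t = ln(1.913/0.83)/k = 63750 s = 17.71 h.
Distance = v·t = 0.47·63750 = 29960 m = 29.96 km.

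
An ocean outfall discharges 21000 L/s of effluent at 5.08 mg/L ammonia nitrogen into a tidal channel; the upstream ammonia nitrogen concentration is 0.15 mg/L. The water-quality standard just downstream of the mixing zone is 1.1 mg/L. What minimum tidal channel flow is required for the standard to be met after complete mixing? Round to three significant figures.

Set C_mix = 1.1: (Q·0.1500 + 21000·5.080) / (Q + 21000) = 1.1
→ Q = 21000·(5.080 − 1.1)/(1.1 − 0.1500) = 87980 L/s.

88000 L/s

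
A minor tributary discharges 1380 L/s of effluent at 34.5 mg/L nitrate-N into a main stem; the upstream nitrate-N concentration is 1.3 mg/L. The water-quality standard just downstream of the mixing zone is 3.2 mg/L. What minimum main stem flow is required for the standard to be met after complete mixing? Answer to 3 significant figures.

Set C_mix = 3.2: (Q·1.300 + 1380·34.50) / (Q + 1380) = 3.2
→ Q = 1380·(34.50 − 3.2)/(3.2 − 1.300) = 22730 L/s.

22700 L/s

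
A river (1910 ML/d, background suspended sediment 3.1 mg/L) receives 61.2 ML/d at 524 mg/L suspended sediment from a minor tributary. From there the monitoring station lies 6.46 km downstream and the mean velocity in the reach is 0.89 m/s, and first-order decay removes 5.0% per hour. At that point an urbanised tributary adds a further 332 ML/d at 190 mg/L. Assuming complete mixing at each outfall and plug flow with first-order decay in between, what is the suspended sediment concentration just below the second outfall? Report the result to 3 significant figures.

Mass balance: C = (1910·3.100 + 61.20·524.0) / 1971 = 37990/1971 = 19.27 mg/L; combined flow 1971 ML/d.
Travel time t = 6.46·1000 / 0.89 = 7258 s = 2.016 h.
5.0%/h lost → k = −ln(1 − 0.05) = 0.05129 h⁻¹.
Applying C = C₀e^(−kt): 19.27 × 0.9017 = 17.38 mg/L.
Second outfall: C = (1971·17.38 + 332.0·190.0)/2303 = 42.26 mg/L.

42.3 mg/L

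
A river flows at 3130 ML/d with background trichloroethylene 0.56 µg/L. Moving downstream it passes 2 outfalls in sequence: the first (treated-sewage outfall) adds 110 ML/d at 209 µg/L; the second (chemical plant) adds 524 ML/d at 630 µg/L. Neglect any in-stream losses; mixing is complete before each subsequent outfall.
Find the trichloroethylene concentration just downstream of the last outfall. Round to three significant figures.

94.3 µg/L

Outfall 1: combined Q = 3240 ML/d; C = (3130·0.5600 + 110.0·209.0)/3240 = 7.637 µg/L.
Outfall 2: combined Q = 3764 ML/d; C = (3240·7.637 + 524.0·630.0)/3764 = 94.28 µg/L.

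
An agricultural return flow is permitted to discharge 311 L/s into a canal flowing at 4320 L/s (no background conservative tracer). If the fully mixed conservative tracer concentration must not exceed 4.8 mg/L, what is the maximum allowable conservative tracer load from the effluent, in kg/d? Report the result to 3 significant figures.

1920 kg/d

Mass balance at the limit: 4320·0 + 311.0·Cₑ = 4631·4.8 → Cₑ = 71.48 mg/L.
311.0 L/s = 0.3110 m³/s. Load = 0.3110 m³/s × 71.48 g/m³ × 86 400 s/d = 1921 kg/d.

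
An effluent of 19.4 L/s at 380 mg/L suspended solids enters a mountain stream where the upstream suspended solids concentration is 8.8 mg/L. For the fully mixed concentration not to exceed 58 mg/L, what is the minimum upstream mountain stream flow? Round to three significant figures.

127 L/s

Set C_mix = 58: (Q·8.800 + 19.40·380.0) / (Q + 19.40) = 58
→ Q = 19.40·(380.0 − 58)/(58 − 8.800) = 127.0 L/s.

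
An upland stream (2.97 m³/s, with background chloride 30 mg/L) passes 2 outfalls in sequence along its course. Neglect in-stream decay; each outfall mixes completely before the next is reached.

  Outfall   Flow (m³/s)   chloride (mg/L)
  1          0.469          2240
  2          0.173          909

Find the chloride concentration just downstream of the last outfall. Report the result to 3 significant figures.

359 mg/L

After outfall 1: Q = 2.970 + 0.4690 = 3.439 m³/s; C = (2.970·30.00 + 0.4690·2240)/3.439 = 331.4 mg/L.
After outfall 2: Q = 3.439 + 0.1730 = 3.612 m³/s; C = (3.439·331.4 + 0.1730·909.0)/3.612 = 359.1 mg/L.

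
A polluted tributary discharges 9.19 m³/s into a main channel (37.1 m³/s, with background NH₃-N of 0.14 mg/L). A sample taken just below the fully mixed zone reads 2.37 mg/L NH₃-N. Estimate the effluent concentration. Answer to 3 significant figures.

Mass balance: 37.10·0.1400 + 9.190·Cₑ = 46.29·2.370
→ Cₑ = (46.29·2.370 − 37.10·0.1400) / 9.190 = 11.37 mg/L.

11.4 mg/L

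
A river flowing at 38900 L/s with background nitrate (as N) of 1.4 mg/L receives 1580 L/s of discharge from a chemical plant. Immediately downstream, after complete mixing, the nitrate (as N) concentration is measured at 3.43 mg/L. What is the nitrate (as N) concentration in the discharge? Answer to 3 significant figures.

Mass balance: 38900·1.400 + 1580·Cₑ = 40480·3.430
→ Cₑ = (40480·3.430 − 38900·1.400) / 1580 = 53.41 mg/L.

53.4 mg/L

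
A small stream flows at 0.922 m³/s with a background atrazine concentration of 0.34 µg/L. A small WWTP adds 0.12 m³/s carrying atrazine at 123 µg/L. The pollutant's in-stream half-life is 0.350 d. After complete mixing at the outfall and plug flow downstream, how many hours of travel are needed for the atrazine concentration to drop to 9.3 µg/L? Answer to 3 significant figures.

Flow-weighted average: C = (0.9220·0.3400 + 0.1200·123.0) / 1.042 = 15.07/1.042 = 14.47 µg/L.
Half-life 0.350 d → k = ln 2 / 0.350 = 1.980 d⁻¹.
14.47·exp(−k·t) = 9.3 → t = ln(14.47/9.3)/k = 19270 s = 5.354 h.

5.35 h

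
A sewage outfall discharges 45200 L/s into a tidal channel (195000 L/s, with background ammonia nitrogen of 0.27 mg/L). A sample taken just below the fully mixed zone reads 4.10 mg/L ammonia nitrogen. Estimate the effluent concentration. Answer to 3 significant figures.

Mass balance: 195000·0.2700 + 45200·Cₑ = 240200·4.100
→ Cₑ = (240200·4.100 − 195000·0.2700) / 45200 = 20.62 mg/L.

20.6 mg/L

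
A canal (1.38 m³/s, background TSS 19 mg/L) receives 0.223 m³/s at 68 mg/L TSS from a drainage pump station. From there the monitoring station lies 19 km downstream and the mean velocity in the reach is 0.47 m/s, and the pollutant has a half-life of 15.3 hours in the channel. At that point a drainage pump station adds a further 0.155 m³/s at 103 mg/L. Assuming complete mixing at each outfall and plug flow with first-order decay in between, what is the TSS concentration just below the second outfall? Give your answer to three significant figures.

Mixed concentration C = ΣQC/ΣQ = (1.380·19.00 + 0.2230·68.00) / 1.603 = 41.38/1.603 = 25.82 mg/L; combined flow 1.603 m³/s.
Travel time t = 19·1000 / 0.47 = 40430 s = 11.23 h.
Half-life 15.3 h → k = ln 2 / 15.3 = 0.04530 h⁻¹ = 1.087 d⁻¹.
After decay, C = 25.82 × e^(−kt) = 25.82 × 0.6013 = 15.52 mg/L.
Second outfall: C = (1.603·15.52 + 0.1550·103.0)/1.758 = 23.24 mg/L.

23.2 mg/L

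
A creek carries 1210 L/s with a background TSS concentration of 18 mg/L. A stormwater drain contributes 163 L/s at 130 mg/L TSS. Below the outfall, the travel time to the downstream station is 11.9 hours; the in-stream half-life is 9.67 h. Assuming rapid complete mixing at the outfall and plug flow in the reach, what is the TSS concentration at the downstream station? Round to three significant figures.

Mass balance: C = (1210·18.00 + 163.0·130.0) / 1373 = 42970/1373 = 31.30 mg/L.
Half-life 9.67 h → k = ln 2 / 9.67 = 0.07168 h⁻¹ = 1.720 d⁻¹.
First-order decay: C = 31.30·exp(−k·t) = 31.30·0.4261 = 13.34 mg/L.

13.3 mg/L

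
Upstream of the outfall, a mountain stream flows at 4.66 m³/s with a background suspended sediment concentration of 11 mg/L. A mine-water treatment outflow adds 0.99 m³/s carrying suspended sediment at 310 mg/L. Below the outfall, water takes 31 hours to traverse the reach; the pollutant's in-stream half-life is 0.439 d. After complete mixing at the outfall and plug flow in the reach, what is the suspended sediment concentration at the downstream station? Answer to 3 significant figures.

8.25 mg/L

Flow-weighted average: C = (4.660·11.00 + 0.9900·310.0) / 5.650 = 358.2/5.650 = 63.39 mg/L.
Half-life 0.439 d → k = ln 2 / 0.439 = 1.579 d⁻¹.
First-order decay: C = 63.39·exp(−k·t) = 63.39·0.1301 = 8.247 mg/L.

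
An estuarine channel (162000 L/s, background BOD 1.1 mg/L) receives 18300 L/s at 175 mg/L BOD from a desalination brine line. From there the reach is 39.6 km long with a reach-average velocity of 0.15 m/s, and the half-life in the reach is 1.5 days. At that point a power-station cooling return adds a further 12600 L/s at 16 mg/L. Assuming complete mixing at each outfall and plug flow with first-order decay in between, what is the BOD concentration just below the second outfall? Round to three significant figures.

Flow-weighted average: C = (162000·1.100 + 18300·175.0) / 180300 = 3381000/180300 = 18.75 mg/L; combined flow 180300 L/s.
Travel time t = 39.6·1000 / 0.15 = 264000 s = 73.33 h.
Half-life 1.5 d → k = ln 2 / 1.5 = 0.4621 d⁻¹.
First-order decay: C = 18.75·exp(−k·t) = 18.75·0.2437 = 4.569 mg/L.
Second outfall: C = (180300·4.569 + 12600·16.00)/192900 = 5.315 mg/L.

5.32 mg/L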